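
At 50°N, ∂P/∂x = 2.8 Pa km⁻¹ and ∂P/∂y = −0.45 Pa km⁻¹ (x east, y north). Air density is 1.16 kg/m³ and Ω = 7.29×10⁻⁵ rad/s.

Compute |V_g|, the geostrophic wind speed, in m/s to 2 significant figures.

Coriolis parameter at 50°N:
f = 2Ω sin φ = 2 × 7.29×10⁻⁵ × sin 50° = 1.12×10⁻⁴ s⁻¹
Component geostrophic relations (x east, y north):
u_g = −(1/(fρ)) ∂P/∂y,  v_g = (1/(fρ)) ∂P/∂x
u_g = −(−0.45×10⁻³)/(1.12×10⁻⁴ × 1.16) = 3.47 m/s;  v_g = (2.8×10⁻³)/(1.12×10⁻⁴ × 1.16) = 21.6 m/s
|V_g| = √(u_g² + v_g²) = 21.9 m/s

22 m/s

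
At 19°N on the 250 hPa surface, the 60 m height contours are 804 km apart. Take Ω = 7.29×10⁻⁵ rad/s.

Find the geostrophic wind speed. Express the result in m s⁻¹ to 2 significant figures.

15 m s⁻¹

Coriolis parameter at 19°N:
f = 2Ω sin φ = 2 × 7.29×10⁻⁵ × sin 19° = 4.75×10⁻⁵ s⁻¹
Height gradient: |∂Z/∂n| = 60 m / 804000 m = 7.46×10⁻⁵
On a pressure surface, geostrophic balance gives V_g = (g/f)|∂Z/∂n|:
V_g = 9.81 × 7.46×10⁻⁵ / 4.75×10⁻⁵ = 15.4 m/s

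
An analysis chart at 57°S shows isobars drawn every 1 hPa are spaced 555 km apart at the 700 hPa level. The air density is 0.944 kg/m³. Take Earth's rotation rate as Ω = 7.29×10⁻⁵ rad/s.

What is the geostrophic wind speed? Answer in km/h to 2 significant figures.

5.6 km/h

Coriolis parameter at 57°S:
f = 2Ω sin φ = 2 × 7.29×10⁻⁵ × sin 57° = 1.22×10⁻⁴ s⁻¹
Pressure gradient: |∂P/∂n| = 100 Pa / 555000 m = 1.80×10⁻⁴ Pa/m
Geostrophic balance (pressure-gradient force = Coriolis force):
V_g = (1/(fρ)) |∂P/∂n| = 1.80×10⁻⁴ / (1.22×10⁻⁴ × 0.944) = 1.56 m/s
Converting: 1.56 m/s × 3.6 = 5.6 km/h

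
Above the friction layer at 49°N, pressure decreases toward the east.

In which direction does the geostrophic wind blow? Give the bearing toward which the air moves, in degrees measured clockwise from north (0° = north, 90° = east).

The pressure-gradient force points toward the east (bearing 090°).
Geostrophic balance: in the Northern Hemisphere the Coriolis force deflects motion to the right, so the geostrophic wind blows 90° to the right of the pressure-gradient force (low pressure on the left).
Rotating 090° by 90° clockwise gives 180° — the wind blows toward the south.

180°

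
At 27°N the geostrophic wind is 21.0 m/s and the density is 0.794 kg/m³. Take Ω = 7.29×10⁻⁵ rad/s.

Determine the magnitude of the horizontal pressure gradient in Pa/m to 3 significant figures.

Coriolis parameter at 27°N:
f = 2Ω sin φ = 2 × 7.29×10⁻⁵ × sin 27° = 6.62×10⁻⁵ s⁻¹
Geostrophic balance rearranged: |∂P/∂n| = f ρ V_g
|∂P/∂n| = 6.62×10⁻⁵ × 0.794 × 21.0 = 1.10×10⁻³ Pa/m

1.10×10⁻³ Pa/m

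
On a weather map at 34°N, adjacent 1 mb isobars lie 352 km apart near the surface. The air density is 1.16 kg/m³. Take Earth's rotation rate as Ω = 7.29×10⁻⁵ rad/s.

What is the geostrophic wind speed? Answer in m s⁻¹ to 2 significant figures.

3.0 m s⁻¹

Coriolis parameter at 34°N:
f = 2Ω sin φ = 2 × 7.29×10⁻⁵ × sin 34° = 8.15×10⁻⁵ s⁻¹
Pressure gradient: |∂P/∂n| = 100 Pa / 352000 m = 2.84×10⁻⁴ Pa/m
Geostrophic balance (pressure-gradient force = Coriolis force):
V_g = (1/(fρ)) |∂P/∂n| = 2.84×10⁻⁴ / (8.15×10⁻⁵ × 1.16) = 3.00 m/s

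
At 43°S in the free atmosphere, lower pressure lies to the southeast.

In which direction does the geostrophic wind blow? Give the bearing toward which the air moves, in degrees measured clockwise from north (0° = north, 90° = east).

The pressure-gradient force points toward the southeast (bearing 135°).
Geostrophic balance: in the Southern Hemisphere the Coriolis force deflects motion to the left, so the geostrophic wind blows 90° to the left of the pressure-gradient force (low pressure on the right).
Rotating 135° by 90° counterclockwise gives 045° — the wind blows toward the northeast.

045°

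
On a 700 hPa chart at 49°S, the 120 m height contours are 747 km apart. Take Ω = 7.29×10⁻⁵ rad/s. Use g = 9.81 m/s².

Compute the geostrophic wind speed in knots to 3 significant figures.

Coriolis parameter at 49°S:
f = 2Ω sin φ = 2 × 7.29×10⁻⁵ × sin 49° = 1.10×10⁻⁴ s⁻¹
Height gradient: |∂Z/∂n| = 120 m / 747000 m = 1.61×10⁻⁴
On a pressure surface, geostrophic balance gives V_g = (g/f)|∂Z/∂n|:
V_g = 9.81 × 1.61×10⁻⁴ / 1.10×10⁻⁴ = 14.3 m/s
Converting: 14.3 m/s × 1.944 = 27.8 knots

27.8 knots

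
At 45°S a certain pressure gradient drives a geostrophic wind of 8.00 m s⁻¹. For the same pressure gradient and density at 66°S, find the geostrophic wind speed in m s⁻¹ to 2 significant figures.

With the same pressure gradient and density, V_g ∝ 1/f ∝ 1/sin φ.
V₂ = V₁ · sin φ₁ / sin φ₂ = 8.00 × sin 45° / sin 66°
V₂ = 8.00 × 0.7071/0.9135 = 6.2 m s⁻¹

6.2 m s⁻¹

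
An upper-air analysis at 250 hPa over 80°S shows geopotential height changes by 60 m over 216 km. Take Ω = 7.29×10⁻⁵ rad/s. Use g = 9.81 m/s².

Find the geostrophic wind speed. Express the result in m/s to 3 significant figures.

Coriolis parameter at 80°S:
f = 2Ω sin φ = 2 × 7.29×10⁻⁵ × sin 80° = 1.44×10⁻⁴ s⁻¹
Height gradient: |∂Z/∂n| = 60 m / 216000 m = 2.78×10⁻⁴
On a pressure surface, geostrophic balance gives V_g = (g/f)|∂Z/∂n|:
V_g = 9.81 × 2.78×10⁻⁴ / 1.44×10⁻⁴ = 19.0 m/s

19.0 m/s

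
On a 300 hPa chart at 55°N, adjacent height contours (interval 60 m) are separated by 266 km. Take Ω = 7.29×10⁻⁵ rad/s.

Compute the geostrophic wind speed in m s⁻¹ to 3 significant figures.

Coriolis parameter at 55°N:
f = 2Ω sin φ = 2 × 7.29×10⁻⁵ × sin 55° = 1.19×10⁻⁴ s⁻¹
Height gradient: |∂Z/∂n| = 60 m / 266000 m = 2.26×10⁻⁴
On a pressure surface, geostrophic balance gives V_g = (g/f)|∂Z/∂n|:
V_g = 9.81 × 2.26×10⁻⁴ / 1.19×10⁻⁴ = 18.5 m/s

18.5 m s⁻¹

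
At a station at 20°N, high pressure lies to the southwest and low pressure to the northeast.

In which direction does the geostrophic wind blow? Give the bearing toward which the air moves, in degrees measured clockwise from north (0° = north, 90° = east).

The pressure-gradient force points toward the northeast (bearing 045°).
Geostrophic balance: in the Northern Hemisphere the Coriolis force deflects motion to the right, so the geostrophic wind blows 90° to the right of the pressure-gradient force (low pressure on the left).
Rotating 045° by 90° clockwise gives 135° — the wind blows toward the southeast.

135°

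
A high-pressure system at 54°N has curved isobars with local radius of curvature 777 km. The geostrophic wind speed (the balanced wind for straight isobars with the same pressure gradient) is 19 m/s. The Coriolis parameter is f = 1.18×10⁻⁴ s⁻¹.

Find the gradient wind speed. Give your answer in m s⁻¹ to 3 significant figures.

26.9 m s⁻¹

Around a high, pressure-gradient force acts outward with centrifugal, so Coriolis balances both:
fV = (1/ρ)|∂P/∂n| + V²/R  →  V² − fR·V + fR·V_g = 0
With fR = 1.18×10⁻⁴ × 777×10³ m = 91.7 m/s:
V = [fR − √((fR)² − 4 fR V_g)]/2 = [91.7 − √(91.7² − 4×91.7×19)]/2 = 26.9 m/s
Supergeostrophic (V > V_g = 19 m/s), as expected around a high.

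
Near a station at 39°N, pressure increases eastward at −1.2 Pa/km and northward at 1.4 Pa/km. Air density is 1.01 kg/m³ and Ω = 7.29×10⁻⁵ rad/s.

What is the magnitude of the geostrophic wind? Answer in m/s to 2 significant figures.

Coriolis parameter at 39°N:
f = 2Ω sin φ = 2 × 7.29×10⁻⁵ × sin 39° = 9.18×10⁻⁵ s⁻¹
Component geostrophic relations (x east, y north):
u_g = −(1/(fρ)) ∂P/∂y,  v_g = (1/(fρ)) ∂P/∂x
u_g = −(1.4×10⁻³)/(9.18×10⁻⁵ × 1.01) = −15.1 m/s;  v_g = (−1.2×10⁻³)/(9.18×10⁻⁵ × 1.01) = −12.9 m/s
|V_g| = √(u_g² + v_g²) = 19.9 m/s

20 m/s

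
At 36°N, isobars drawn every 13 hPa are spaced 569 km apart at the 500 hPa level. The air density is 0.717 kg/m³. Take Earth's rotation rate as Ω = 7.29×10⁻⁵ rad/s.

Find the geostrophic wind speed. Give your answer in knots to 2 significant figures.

72 knots

Coriolis parameter at 36°N:
f = 2Ω sin φ = 2 × 7.29×10⁻⁵ × sin 36° = 8.57×10⁻⁵ s⁻¹
Pressure gradient: |∂P/∂n| = 1300 Pa / 569000 m = 2.28×10⁻³ Pa/m
Geostrophic balance (pressure-gradient force = Coriolis force):
V_g = (1/(fρ)) |∂P/∂n| = 2.28×10⁻³ / (8.57×10⁻⁵ × 0.717) = 37.2 m/s
Converting: 37.2 m/s × 1.944 = 72 knots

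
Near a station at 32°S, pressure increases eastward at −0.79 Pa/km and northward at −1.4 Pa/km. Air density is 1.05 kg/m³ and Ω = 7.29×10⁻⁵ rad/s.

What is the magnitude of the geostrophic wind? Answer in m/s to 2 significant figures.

20 m/s

Coriolis parameter at 32°S:
f = 2Ω sin φ = 2 × 7.29×10⁻⁵ × sin 32° = 7.73×10⁻⁵ s⁻¹
In the Southern Hemisphere f is negative: f = −7.73×10⁻⁵ s⁻¹.
Component geostrophic relations (x east, y north):
u_g = −(1/(fρ)) ∂P/∂y,  v_g = (1/(fρ)) ∂P/∂x
u_g = −(−1.4×10⁻³)/(−7.73×10⁻⁵ × 1.05) = −17.3 m/s;  v_g = (−0.79×10⁻³)/(−7.73×10⁻⁵ × 1.05) = 9.74 m/s
|V_g| = √(u_g² + v_g²) = 19.8 m/s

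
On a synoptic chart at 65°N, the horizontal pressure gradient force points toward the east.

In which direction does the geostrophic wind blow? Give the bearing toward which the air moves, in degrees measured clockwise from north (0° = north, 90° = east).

The pressure-gradient force points toward the east (bearing 090°).
Geostrophic balance: in the Northern Hemisphere the Coriolis force deflects motion to the right, so the geostrophic wind blows 90° to the right of the pressure-gradient force (low pressure on the left).
Rotating 090° by 90° clockwise gives 180° — the wind blows toward the south.

180°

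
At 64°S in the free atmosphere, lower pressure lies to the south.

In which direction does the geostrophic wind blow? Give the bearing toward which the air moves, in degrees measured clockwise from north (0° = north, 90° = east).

The pressure-gradient force points toward the south (bearing 180°).
Geostrophic balance: in the Southern Hemisphere the Coriolis force deflects motion to the left, so the geostrophic wind blows 90° to the left of the pressure-gradient force (low pressure on the right).
Rotating 180° by 90° counterclockwise gives 090° — the wind blows toward the east.

090°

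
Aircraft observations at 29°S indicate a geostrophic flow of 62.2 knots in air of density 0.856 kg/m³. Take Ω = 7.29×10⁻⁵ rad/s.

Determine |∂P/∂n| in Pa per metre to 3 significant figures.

Coriolis parameter at 29°S:
f = 2Ω sin φ = 2 × 7.29×10⁻⁵ × sin 29° = 7.07×10⁻⁵ s⁻¹
Wind speed in SI: 62.2 knots = 32.0 m/s
Geostrophic balance rearranged: |∂P/∂n| = f ρ V_g
|∂P/∂n| = 7.07×10⁻⁵ × 0.856 × 32.0 = 1.94×10⁻³ Pa/m

1.94×10⁻³ Pa/m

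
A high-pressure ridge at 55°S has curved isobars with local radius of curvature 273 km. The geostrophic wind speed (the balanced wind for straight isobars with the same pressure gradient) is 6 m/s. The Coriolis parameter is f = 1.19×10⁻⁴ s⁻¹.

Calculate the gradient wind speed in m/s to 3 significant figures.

7.94 m/s

Around a high, pressure-gradient force acts outward with centrifugal, so Coriolis balances both:
fV = (1/ρ)|∂P/∂n| + V²/R  →  V² − fR·V + fR·V_g = 0
With fR = 1.19×10⁻⁴ × 273×10³ m = 32.5 m/s:
V = [fR − √((fR)² − 4 fR V_g)]/2 = [32.5 − √(32.5² − 4×32.5×6)]/2 = 7.94 m/s
Supergeostrophic (V > V_g = 6 m/s), as expected around a high.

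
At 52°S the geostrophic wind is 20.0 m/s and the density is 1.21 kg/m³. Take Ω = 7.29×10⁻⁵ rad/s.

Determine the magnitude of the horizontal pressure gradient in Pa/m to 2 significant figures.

2.8×10⁻³ Pa/m

Coriolis parameter at 52°S:
f = 2Ω sin φ = 2 × 7.29×10⁻⁵ × sin 52° = 1.15×10⁻⁴ s⁻¹
Geostrophic balance rearranged: |∂P/∂n| = f ρ V_g
|∂P/∂n| = 1.15×10⁻⁴ × 1.21 × 20.0 = 2.78×10⁻³ Pa/m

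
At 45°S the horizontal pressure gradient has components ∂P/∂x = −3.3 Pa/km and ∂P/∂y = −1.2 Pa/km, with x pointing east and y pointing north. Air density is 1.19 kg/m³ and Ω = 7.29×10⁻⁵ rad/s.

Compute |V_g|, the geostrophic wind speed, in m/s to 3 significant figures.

Coriolis parameter at 45°S:
f = 2Ω sin φ = 2 × 7.29×10⁻⁵ × sin 45° = 1.03×10⁻⁴ s⁻¹
In the Southern Hemisphere f is negative: f = −1.03×10⁻⁴ s⁻¹.
Component geostrophic relations (x east, y north):
u_g = −(1/(fρ)) ∂P/∂y,  v_g = (1/(fρ)) ∂P/∂x
u_g = −(−1.2×10⁻³)/(−1.03×10⁻⁴ × 1.19) = −9.78 m/s;  v_g = (−3.3×10⁻³)/(−1.03×10⁻⁴ × 1.19) = 26.9 m/s
|V_g| = √(u_g² + v_g²) = 28.6 m/s

28.6 m/s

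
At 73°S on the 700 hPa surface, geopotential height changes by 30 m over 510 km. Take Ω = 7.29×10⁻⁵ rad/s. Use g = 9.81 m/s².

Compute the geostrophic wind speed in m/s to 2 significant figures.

Coriolis parameter at 73°S:
f = 2Ω sin φ = 2 × 7.29×10⁻⁵ × sin 73° = 1.39×10⁻⁴ s⁻¹
Height gradient: |∂Z/∂n| = 30 m / 510000 m = 5.88×10⁻⁵
On a pressure surface, geostrophic balance gives V_g = (g/f)|∂Z/∂n|:
V_g = 9.81 × 5.88×10⁻⁵ / 1.39×10⁻⁴ = 4.14 m/s

4.1 m/s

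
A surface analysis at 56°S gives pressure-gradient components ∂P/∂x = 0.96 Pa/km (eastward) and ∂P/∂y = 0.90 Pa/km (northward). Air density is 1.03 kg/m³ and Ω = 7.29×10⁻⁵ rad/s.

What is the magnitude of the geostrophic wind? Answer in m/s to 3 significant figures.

Coriolis parameter at 56°S:
f = 2Ω sin φ = 2 × 7.29×10⁻⁵ × sin 56° = 1.21×10⁻⁴ s⁻¹
In the Southern Hemisphere f is negative: f = −1.21×10⁻⁴ s⁻¹.
Component geostrophic relations (x east, y north):
u_g = −(1/(fρ)) ∂P/∂y,  v_g = (1/(fρ)) ∂P/∂x
u_g = −(0.90×10⁻³)/(−1.21×10⁻⁴ × 1.03) = 7.23 m/s;  v_g = (0.96×10⁻³)/(−1.21×10⁻⁴ × 1.03) = −7.71 m/s
|V_g| = √(u_g² + v_g²) = 10.6 m/s

10.6 m/s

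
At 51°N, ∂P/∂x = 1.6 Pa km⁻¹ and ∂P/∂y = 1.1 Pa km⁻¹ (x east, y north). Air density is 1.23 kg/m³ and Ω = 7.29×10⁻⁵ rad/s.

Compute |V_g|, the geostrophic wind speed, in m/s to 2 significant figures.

Coriolis parameter at 51°N:
f = 2Ω sin φ = 2 × 7.29×10⁻⁵ × sin 51° = 1.13×10⁻⁴ s⁻¹
Component geostrophic relations (x east, y north):
u_g = −(1/(fρ)) ∂P/∂y,  v_g = (1/(fρ)) ∂P/∂x
u_g = −(1.1×10⁻³)/(1.13×10⁻⁴ × 1.23) = −7.89 m/s;  v_g = (1.6×10⁻³)/(1.13×10⁻⁴ × 1.23) = 11.5 m/s
|V_g| = √(u_g² + v_g²) = 13.9 m/s

14 m/s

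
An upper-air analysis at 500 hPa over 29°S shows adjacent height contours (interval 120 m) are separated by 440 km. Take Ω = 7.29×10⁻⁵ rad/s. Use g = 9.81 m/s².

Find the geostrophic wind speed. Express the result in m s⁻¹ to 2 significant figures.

38 m s⁻¹

Coriolis parameter at 29°S:
f = 2Ω sin φ = 2 × 7.29×10⁻⁵ × sin 29° = 7.07×10⁻⁵ s⁻¹
Height gradient: |∂Z/∂n| = 120 m / 440000 m = 2.73×10⁻⁴
On a pressure surface, geostrophic balance gives V_g = (g/f)|∂Z/∂n|:
V_g = 9.81 × 2.73×10⁻⁴ / 7.07×10⁻⁵ = 37.9 m/s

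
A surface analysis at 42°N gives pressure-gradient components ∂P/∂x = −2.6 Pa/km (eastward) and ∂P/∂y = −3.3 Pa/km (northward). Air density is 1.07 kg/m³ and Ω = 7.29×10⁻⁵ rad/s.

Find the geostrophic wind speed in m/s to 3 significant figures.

40.2 m/s

Coriolis parameter at 42°N:
f = 2Ω sin φ = 2 × 7.29×10⁻⁵ × sin 42° = 9.76×10⁻⁵ s⁻¹
Component geostrophic relations (x east, y north):
u_g = −(1/(fρ)) ∂P/∂y,  v_g = (1/(fρ)) ∂P/∂x
u_g = −(−3.3×10⁻³)/(9.76×10⁻⁵ × 1.07) = 31.6 m/s;  v_g = (−2.6×10⁻³)/(9.76×10⁻⁵ × 1.07) = −24.9 m/s
|V_g| = √(u_g² + v_g²) = 40.2 m/s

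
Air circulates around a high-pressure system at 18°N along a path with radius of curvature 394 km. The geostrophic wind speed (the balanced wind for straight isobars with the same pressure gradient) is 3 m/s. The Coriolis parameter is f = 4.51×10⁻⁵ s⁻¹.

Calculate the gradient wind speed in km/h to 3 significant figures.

Around a high, pressure-gradient force acts outward with centrifugal, so Coriolis balances both:
fV = (1/ρ)|∂P/∂n| + V²/R  →  V² − fR·V + fR·V_g = 0
With fR = 4.51×10⁻⁵ × 394×10³ m = 17.8 m/s:
V = [fR − √((fR)² − 4 fR V_g)]/2 = [17.8 − √(17.8² − 4×17.8×3)]/2 = 3.82 m/s
Supergeostrophic (V > V_g = 3 m/s), as expected around a high.
Converting: 3.82 m/s × 3.6 = 13.8 km/h

13.8 km/h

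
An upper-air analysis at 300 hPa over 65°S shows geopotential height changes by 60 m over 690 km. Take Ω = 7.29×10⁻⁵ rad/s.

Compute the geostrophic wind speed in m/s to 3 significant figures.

Coriolis parameter at 65°S:
f = 2Ω sin φ = 2 × 7.29×10⁻⁵ × sin 65° = 1.32×10⁻⁴ s⁻¹
Height gradient: |∂Z/∂n| = 60 m / 690000 m = 8.70×10⁻⁵
On a pressure surface, geostrophic balance gives V_g = (g/f)|∂Z/∂n|:
V_g = 9.81 × 8.70×10⁻⁵ / 1.32×10⁻⁴ = 6.46 m/s

6.46 m/s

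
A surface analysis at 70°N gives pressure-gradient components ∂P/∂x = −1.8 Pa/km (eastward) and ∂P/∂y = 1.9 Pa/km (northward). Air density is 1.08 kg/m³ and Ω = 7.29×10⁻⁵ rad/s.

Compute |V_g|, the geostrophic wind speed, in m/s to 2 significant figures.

18 m/s

Coriolis parameter at 70°N:
f = 2Ω sin φ = 2 × 7.29×10⁻⁵ × sin 70° = 1.37×10⁻⁴ s⁻¹
Component geostrophic relations (x east, y north):
u_g = −(1/(fρ)) ∂P/∂y,  v_g = (1/(fρ)) ∂P/∂x
u_g = −(1.9×10⁻³)/(1.37×10⁻⁴ × 1.08) = −12.8 m/s;  v_g = (−1.8×10⁻³)/(1.37×10⁻⁴ × 1.08) = −12.2 m/s
|V_g| = √(u_g² + v_g²) = 17.7 m/s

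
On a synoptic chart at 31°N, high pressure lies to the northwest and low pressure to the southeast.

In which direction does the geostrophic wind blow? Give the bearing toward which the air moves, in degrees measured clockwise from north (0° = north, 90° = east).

225°

The pressure-gradient force points toward the southeast (bearing 135°).
Geostrophic balance: in the Northern Hemisphere the Coriolis force deflects motion to the right, so the geostrophic wind blows 90° to the right of the pressure-gradient force (low pressure on the left).
Rotating 135° by 90° clockwise gives 225° — the wind blows toward the southwest.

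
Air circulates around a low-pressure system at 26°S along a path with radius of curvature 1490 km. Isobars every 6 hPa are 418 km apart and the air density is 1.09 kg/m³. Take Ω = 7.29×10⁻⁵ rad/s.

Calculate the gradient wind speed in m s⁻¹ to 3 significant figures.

17.4 m s⁻¹

Coriolis parameter at 26°S:
f = 2Ω sin φ = 2 × 7.29×10⁻⁵ × sin 26° = 6.39×10⁻⁵ s⁻¹
Pressure gradient: |∂P/∂n| = 600 Pa / 418000 m = 1.44×10⁻³ Pa/m
Geostrophic speed: V_g = |∂P/∂n|/(fρ) = 1.44×10⁻³/(6.39×10⁻⁵ × 1.09) = 20.6 m/s
Around a low, centrifugal force acts outward with Coriolis, so pressure-gradient force balances both:
(1/ρ)|∂P/∂n| = fV + V²/R  →  V² + fR·V − fR·V_g = 0
With fR = 6.39×10⁻⁵ × 1490×10³ m = 95.2 m/s:
V = [−fR + √((fR)² + 4 fR V_g)]/2 = [−95.2 + √(95.2² + 4×95.2×20.6)]/2 = 17.4 m/s
Subgeostrophic (V < V_g = 20.6 m/s), as expected around a low.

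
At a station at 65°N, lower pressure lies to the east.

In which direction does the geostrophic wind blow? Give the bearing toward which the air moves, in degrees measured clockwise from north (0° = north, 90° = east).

180°

The pressure-gradient force points toward the east (bearing 090°).
Geostrophic balance: in the Northern Hemisphere the Coriolis force deflects motion to the right, so the geostrophic wind blows 90° to the right of the pressure-gradient force (low pressure on the left).
Rotating 090° by 90° clockwise gives 180° — the wind blows toward the south.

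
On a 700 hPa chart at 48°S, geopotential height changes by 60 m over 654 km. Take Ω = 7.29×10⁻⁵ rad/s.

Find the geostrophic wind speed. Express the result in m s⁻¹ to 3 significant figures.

Coriolis parameter at 48°S:
f = 2Ω sin φ = 2 × 7.29×10⁻⁵ × sin 48° = 1.08×10⁻⁴ s⁻¹
Height gradient: |∂Z/∂n| = 60 m / 654000 m = 9.17×10⁻⁵
On a pressure surface, geostrophic balance gives V_g = (g/f)|∂Z/∂n|:
V_g = 9.81 × 9.17×10⁻⁵ / 1.08×10⁻⁴ = 8.31 m/s

8.31 m s⁻¹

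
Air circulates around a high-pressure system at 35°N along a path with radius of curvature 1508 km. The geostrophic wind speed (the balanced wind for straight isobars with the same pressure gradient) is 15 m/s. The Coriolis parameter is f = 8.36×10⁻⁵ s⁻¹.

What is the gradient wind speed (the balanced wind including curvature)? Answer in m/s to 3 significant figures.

17.4 m/s

Around a high, pressure-gradient force acts outward with centrifugal, so Coriolis balances both:
fV = (1/ρ)|∂P/∂n| + V²/R  →  V² − fR·V + fR·V_g = 0
With fR = 8.36×10⁻⁵ × 1508×10³ m = 126 m/s:
V = [fR − √((fR)² − 4 fR V_g)]/2 = [126 − √(126² − 4×126×15)]/2 = 17.4 m/s
Supergeostrophic (V > V_g = 15 m/s), as expected around a high.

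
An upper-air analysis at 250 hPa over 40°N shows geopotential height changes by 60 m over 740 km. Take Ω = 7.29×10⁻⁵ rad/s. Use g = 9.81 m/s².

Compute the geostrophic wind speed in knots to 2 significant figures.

16 knots

Coriolis parameter at 40°N:
f = 2Ω sin φ = 2 × 7.29×10⁻⁵ × sin 40° = 9.37×10⁻⁵ s⁻¹
Height gradient: |∂Z/∂n| = 60 m / 740000 m = 8.11×10⁻⁵
On a pressure surface, geostrophic balance gives V_g = (g/f)|∂Z/∂n|:
V_g = 9.81 × 8.11×10⁻⁵ / 9.37×10⁻⁵ = 8.49 m/s
Converting: 8.49 m/s × 1.944 = 16 knots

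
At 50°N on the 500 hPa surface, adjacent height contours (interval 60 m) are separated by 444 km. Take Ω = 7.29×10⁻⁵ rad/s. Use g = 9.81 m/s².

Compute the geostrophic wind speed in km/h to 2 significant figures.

43 km/h

Coriolis parameter at 50°N:
f = 2Ω sin φ = 2 × 7.29×10⁻⁵ × sin 50° = 1.12×10⁻⁴ s⁻¹
Height gradient: |∂Z/∂n| = 60 m / 444000 m = 1.35×10⁻⁴
On a pressure surface, geostrophic balance gives V_g = (g/f)|∂Z/∂n|:
V_g = 9.81 × 1.35×10⁻⁴ / 1.12×10⁻⁴ = 11.9 m/s
Converting: 11.9 m/s × 3.6 = 43 km/h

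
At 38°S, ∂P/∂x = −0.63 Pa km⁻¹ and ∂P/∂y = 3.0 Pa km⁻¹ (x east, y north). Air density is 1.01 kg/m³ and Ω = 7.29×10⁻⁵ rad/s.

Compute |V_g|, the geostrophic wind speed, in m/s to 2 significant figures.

34 m/s

Coriolis parameter at 38°S:
f = 2Ω sin φ = 2 × 7.29×10⁻⁵ × sin 38° = 8.98×10⁻⁵ s⁻¹
In the Southern Hemisphere f is negative: f = −8.98×10⁻⁵ s⁻¹.
Component geostrophic relations (x east, y north):
u_g = −(1/(fρ)) ∂P/∂y,  v_g = (1/(fρ)) ∂P/∂x
u_g = −(3.0×10⁻³)/(−8.98×10⁻⁵ × 1.01) = 33.1 m/s;  v_g = (−0.63×10⁻³)/(−8.98×10⁻⁵ × 1.01) = 6.95 m/s
|V_g| = √(u_g² + v_g²) = 33.8 m/s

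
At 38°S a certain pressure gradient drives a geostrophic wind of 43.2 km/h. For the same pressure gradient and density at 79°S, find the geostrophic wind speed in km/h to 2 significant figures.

With the same pressure gradient and density, V_g ∝ 1/f ∝ 1/sin φ.
V₂ = V₁ · sin φ₁ / sin φ₂ = 43.2 × sin 38° / sin 79°
V₂ = 43.2 × 0.6157/0.9816 = 27 km/h

27 km/h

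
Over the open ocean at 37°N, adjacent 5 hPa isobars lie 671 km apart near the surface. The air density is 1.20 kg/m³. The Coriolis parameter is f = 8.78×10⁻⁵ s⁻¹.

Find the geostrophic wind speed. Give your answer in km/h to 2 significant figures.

25 km/h

Pressure gradient: |∂P/∂n| = 500 Pa / 671000 m = 7.45×10⁻⁴ Pa/m
Geostrophic balance (pressure-gradient force = Coriolis force):
V_g = (1/(fρ)) |∂P/∂n| = 7.45×10⁻⁴ / (8.78×10⁻⁵ × 1.20) = 7.07 m/s
Converting: 7.07 m/s × 3.6 = 25 km/h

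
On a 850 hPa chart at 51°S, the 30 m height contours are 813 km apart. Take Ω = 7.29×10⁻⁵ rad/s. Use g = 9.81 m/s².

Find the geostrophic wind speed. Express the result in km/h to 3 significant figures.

11.5 km/h

Coriolis parameter at 51°S:
f = 2Ω sin φ = 2 × 7.29×10⁻⁵ × sin 51° = 1.13×10⁻⁴ s⁻¹
Height gradient: |∂Z/∂n| = 30 m / 813000 m = 3.69×10⁻⁵
On a pressure surface, geostrophic balance gives V_g = (g/f)|∂Z/∂n|:
V_g = 9.81 × 3.69×10⁻⁵ / 1.13×10⁻⁴ = 3.19 m/s
Converting: 3.19 m/s × 3.6 = 11.5 km/h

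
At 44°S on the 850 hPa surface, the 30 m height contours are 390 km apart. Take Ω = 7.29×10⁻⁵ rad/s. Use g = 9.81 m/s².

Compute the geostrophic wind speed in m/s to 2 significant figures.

Coriolis parameter at 44°S:
f = 2Ω sin φ = 2 × 7.29×10⁻⁵ × sin 44° = 1.01×10⁻⁴ s⁻¹
Height gradient: |∂Z/∂n| = 30 m / 390000 m = 7.69×10⁻⁵
On a pressure surface, geostrophic balance gives V_g = (g/f)|∂Z/∂n|:
V_g = 9.81 × 7.69×10⁻⁵ / 1.01×10⁻⁴ = 7.45 m/s

7.5 m/s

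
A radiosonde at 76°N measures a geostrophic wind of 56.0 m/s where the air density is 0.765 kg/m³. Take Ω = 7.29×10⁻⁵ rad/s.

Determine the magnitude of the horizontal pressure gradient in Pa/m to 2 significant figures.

6.1×10⁻³ Pa/m

Coriolis parameter at 76°N:
f = 2Ω sin φ = 2 × 7.29×10⁻⁵ × sin 76° = 1.41×10⁻⁴ s⁻¹
Geostrophic balance rearranged: |∂P/∂n| = f ρ V_g
|∂P/∂n| = 1.41×10⁻⁴ × 0.765 × 56.0 = 6.06×10⁻³ Pa/m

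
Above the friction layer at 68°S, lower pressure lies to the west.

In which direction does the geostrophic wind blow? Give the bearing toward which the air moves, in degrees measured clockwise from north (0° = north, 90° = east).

180°

The pressure-gradient force points toward the west (bearing 270°).
Geostrophic balance: in the Southern Hemisphere the Coriolis force deflects motion to the left, so the geostrophic wind blows 90° to the left of the pressure-gradient force (low pressure on the right).
Rotating 270° by 90° counterclockwise gives 180° — the wind blows toward the south.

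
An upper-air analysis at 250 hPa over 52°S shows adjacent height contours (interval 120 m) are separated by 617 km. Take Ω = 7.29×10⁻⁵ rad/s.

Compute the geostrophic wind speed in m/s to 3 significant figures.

16.6 m/s

Coriolis parameter at 52°S:
f = 2Ω sin φ = 2 × 7.29×10⁻⁵ × sin 52° = 1.15×10⁻⁴ s⁻¹
Height gradient: |∂Z/∂n| = 120 m / 617000 m = 1.94×10⁻⁴
On a pressure surface, geostrophic balance gives V_g = (g/f)|∂Z/∂n|:
V_g = 9.81 × 1.94×10⁻⁴ / 1.15×10⁻⁴ = 16.6 m/s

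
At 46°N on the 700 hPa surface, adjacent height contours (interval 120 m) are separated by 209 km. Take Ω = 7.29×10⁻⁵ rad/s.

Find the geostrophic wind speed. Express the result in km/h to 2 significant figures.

Coriolis parameter at 46°N:
f = 2Ω sin φ = 2 × 7.29×10⁻⁵ × sin 46° = 1.05×10⁻⁴ s⁻¹
Height gradient: |∂Z/∂n| = 120 m / 209000 m = 5.74×10⁻⁴
On a pressure surface, geostrophic balance gives V_g = (g/f)|∂Z/∂n|:
V_g = 9.81 × 5.74×10⁻⁴ / 1.05×10⁻⁴ = 53.7 m/s
Converting: 53.7 m/s × 3.6 = 190 km/h

190 km/h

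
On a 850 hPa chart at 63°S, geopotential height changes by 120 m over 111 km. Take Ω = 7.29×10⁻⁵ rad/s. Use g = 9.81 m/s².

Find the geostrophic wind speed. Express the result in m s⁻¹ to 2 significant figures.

Coriolis parameter at 63°S:
f = 2Ω sin φ = 2 × 7.29×10⁻⁵ × sin 63° = 1.30×10⁻⁴ s⁻¹
Height gradient: |∂Z/∂n| = 120 m / 111000 m = 1.08×10⁻³
On a pressure surface, geostrophic balance gives V_g = (g/f)|∂Z/∂n|:
V_g = 9.81 × 1.08×10⁻³ / 1.30×10⁻⁴ = 81.6 m/s

82 m s⁻¹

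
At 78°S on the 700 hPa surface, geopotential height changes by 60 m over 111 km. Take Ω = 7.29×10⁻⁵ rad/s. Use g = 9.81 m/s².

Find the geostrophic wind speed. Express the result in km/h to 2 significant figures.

130 km/h

Coriolis parameter at 78°S:
f = 2Ω sin φ = 2 × 7.29×10⁻⁵ × sin 78° = 1.43×10⁻⁴ s⁻¹
Height gradient: |∂Z/∂n| = 60 m / 111000 m = 5.41×10⁻⁴
On a pressure surface, geostrophic balance gives V_g = (g/f)|∂Z/∂n|:
V_g = 9.81 × 5.41×10⁻⁴ / 1.43×10⁻⁴ = 37.2 m/s
Converting: 37.2 m/s × 3.6 = 130 km/h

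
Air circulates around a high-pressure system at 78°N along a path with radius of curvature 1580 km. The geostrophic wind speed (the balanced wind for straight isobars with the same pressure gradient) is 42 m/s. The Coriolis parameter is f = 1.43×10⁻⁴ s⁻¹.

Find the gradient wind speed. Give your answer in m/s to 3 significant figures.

Around a high, pressure-gradient force acts outward with centrifugal, so Coriolis balances both:
fV = (1/ρ)|∂P/∂n| + V²/R  →  V² − fR·V + fR·V_g = 0
With fR = 1.43×10⁻⁴ × 1580×10³ m = 226 m/s:
V = [fR − √((fR)² − 4 fR V_g)]/2 = [226 − √(226² − 4×226×42)]/2 = 55.8 m/s
Supergeostrophic (V > V_g = 42 m/s), as expected around a high.

55.8 m/s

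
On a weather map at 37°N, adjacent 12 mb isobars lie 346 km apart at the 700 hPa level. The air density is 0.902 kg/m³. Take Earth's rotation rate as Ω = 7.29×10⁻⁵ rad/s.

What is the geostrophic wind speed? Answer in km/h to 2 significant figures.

Coriolis parameter at 37°N:
f = 2Ω sin φ = 2 × 7.29×10⁻⁵ × sin 37° = 8.77×10⁻⁵ s⁻¹
Pressure gradient: |∂P/∂n| = 1200 Pa / 346000 m = 3.47×10⁻³ Pa/m
Geostrophic balance (pressure-gradient force = Coriolis force):
V_g = (1/(fρ)) |∂P/∂n| = 3.47×10⁻³ / (8.77×10⁻⁵ × 0.902) = 43.8 m/s
Converting: 43.8 m/s × 3.6 = 160 km/h

160 km/h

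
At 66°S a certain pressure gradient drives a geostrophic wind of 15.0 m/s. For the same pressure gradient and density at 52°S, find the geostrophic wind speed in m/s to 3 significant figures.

With the same pressure gradient and density, V_g ∝ 1/f ∝ 1/sin φ.
V₂ = V₁ · sin φ₁ / sin φ₂ = 15.0 × sin 66° / sin 52°
V₂ = 15.0 × 0.9135/0.7880 = 17.4 m/s

17.4 m/s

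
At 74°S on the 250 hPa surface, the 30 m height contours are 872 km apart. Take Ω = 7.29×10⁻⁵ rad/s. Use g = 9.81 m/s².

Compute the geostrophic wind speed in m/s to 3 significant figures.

Coriolis parameter at 74°S:
f = 2Ω sin φ = 2 × 7.29×10⁻⁵ × sin 74° = 1.40×10⁻⁴ s⁻¹
Height gradient: |∂Z/∂n| = 30 m / 872000 m = 3.44×10⁻⁵
On a pressure surface, geostrophic balance gives V_g = (g/f)|∂Z/∂n|:
V_g = 9.81 × 3.44×10⁻⁵ / 1.40×10⁻⁴ = 2.41 m/s

2.41 m/s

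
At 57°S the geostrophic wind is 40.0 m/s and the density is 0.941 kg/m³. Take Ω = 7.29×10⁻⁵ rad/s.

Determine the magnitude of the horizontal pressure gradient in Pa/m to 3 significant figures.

Coriolis parameter at 57°S:
f = 2Ω sin φ = 2 × 7.29×10⁻⁵ × sin 57° = 1.22×10⁻⁴ s⁻¹
Geostrophic balance rearranged: |∂P/∂n| = f ρ V_g
|∂P/∂n| = 1.22×10⁻⁴ × 0.941 × 40.0 = 4.60×10⁻³ Pa/m

4.60×10⁻³ Pa/m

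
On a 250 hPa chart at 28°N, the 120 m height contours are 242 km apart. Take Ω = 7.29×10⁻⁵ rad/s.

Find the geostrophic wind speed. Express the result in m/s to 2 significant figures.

71 m/s

Coriolis parameter at 28°N:
f = 2Ω sin φ = 2 × 7.29×10⁻⁵ × sin 28° = 6.84×10⁻⁵ s⁻¹
Height gradient: |∂Z/∂n| = 120 m / 242000 m = 4.96×10⁻⁴
On a pressure surface, geostrophic balance gives V_g = (g/f)|∂Z/∂n|:
V_g = 9.81 × 4.96×10⁻⁴ / 6.84×10⁻⁵ = 71.1 m/s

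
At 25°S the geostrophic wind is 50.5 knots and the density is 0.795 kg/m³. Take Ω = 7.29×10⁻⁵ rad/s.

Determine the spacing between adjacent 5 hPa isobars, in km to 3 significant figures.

393 km

Coriolis parameter at 25°S:
f = 2Ω sin φ = 2 × 7.29×10⁻⁵ × sin 25° = 6.16×10⁻⁵ s⁻¹
Wind speed in SI: 50.5 knots = 26.0 m/s
Geostrophic balance rearranged: |∂P/∂n| = f ρ V_g
|∂P/∂n| = 6.16×10⁻⁵ × 0.795 × 26.0 = 1.27×10⁻³ Pa/m
Isobar spacing: Δn = ΔP/|∂P/∂n| = 500 Pa / 1.27×10⁻³ Pa/m = 392887 m ≈ 393 km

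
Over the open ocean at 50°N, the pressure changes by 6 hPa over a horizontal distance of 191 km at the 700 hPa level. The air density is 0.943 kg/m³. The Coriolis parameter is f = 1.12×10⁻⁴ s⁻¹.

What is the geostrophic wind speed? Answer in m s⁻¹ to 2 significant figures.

Pressure gradient: |∂P/∂n| = 600 Pa / 191000 m = 3.14×10⁻³ Pa/m
Geostrophic balance (pressure-gradient force = Coriolis force):
V_g = (1/(fρ)) |∂P/∂n| = 3.14×10⁻³ / (1.12×10⁻⁴ × 0.943) = 29.7 m/s

30 m s⁻¹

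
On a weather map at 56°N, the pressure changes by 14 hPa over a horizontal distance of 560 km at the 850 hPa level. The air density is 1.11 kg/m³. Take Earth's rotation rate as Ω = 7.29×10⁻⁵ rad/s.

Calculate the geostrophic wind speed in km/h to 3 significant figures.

67.1 km/h

Coriolis parameter at 56°N:
f = 2Ω sin φ = 2 × 7.29×10⁻⁵ × sin 56° = 1.21×10⁻⁴ s⁻¹
Pressure gradient: |∂P/∂n| = 1400 Pa / 560000 m = 2.50×10⁻³ Pa/m
Geostrophic balance (pressure-gradient force = Coriolis force):
V_g = (1/(fρ)) |∂P/∂n| = 2.50×10⁻³ / (1.21×10⁻⁴ × 1.11) = 18.6 m/s
Converting: 18.6 m/s × 3.6 = 67.1 km/h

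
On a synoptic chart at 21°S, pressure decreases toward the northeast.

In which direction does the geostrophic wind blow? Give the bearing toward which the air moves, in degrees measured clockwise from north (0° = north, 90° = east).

The pressure-gradient force points toward the northeast (bearing 045°).
Geostrophic balance: in the Southern Hemisphere the Coriolis force deflects motion to the left, so the geostrophic wind blows 90° to the left of the pressure-gradient force (low pressure on the right).
Rotating 045° by 90° counterclockwise gives 315° — the wind blows toward the northwest.

315°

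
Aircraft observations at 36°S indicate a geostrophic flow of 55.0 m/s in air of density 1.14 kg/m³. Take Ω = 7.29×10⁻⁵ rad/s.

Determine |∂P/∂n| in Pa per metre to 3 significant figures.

Coriolis parameter at 36°S:
f = 2Ω sin φ = 2 × 7.29×10⁻⁵ × sin 36° = 8.57×10⁻⁵ s⁻¹
Geostrophic balance rearranged: |∂P/∂n| = f ρ V_g
|∂P/∂n| = 8.57×10⁻⁵ × 1.14 × 55.0 = 5.37×10⁻³ Pa/m

5.37×10⁻³ Pa/m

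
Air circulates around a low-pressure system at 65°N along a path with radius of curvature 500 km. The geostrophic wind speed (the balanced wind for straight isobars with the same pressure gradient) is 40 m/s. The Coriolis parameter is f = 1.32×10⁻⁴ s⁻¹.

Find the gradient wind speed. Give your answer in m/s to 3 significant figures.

28.1 m/s

Around a low, centrifugal force acts outward with Coriolis, so pressure-gradient force balances both:
(1/ρ)|∂P/∂n| = fV + V²/R  →  V² + fR·V − fR·V_g = 0
With fR = 1.32×10⁻⁴ × 500×10³ m = 66.0 m/s:
V = [−fR + √((fR)² + 4 fR V_g)]/2 = [−66.0 + √(66.0² + 4×66.0×40)]/2 = 28.1 m/s
Subgeostrophic (V < V_g = 40 m/s), as expected around a low.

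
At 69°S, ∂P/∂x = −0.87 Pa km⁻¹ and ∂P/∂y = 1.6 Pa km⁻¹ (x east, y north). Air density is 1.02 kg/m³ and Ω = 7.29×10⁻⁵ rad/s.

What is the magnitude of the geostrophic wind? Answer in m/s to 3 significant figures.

Coriolis parameter at 69°S:
f = 2Ω sin φ = 2 × 7.29×10⁻⁵ × sin 69° = 1.36×10⁻⁴ s⁻¹
In the Southern Hemisphere f is negative: f = −1.36×10⁻⁴ s⁻¹.
Component geostrophic relations (x east, y north):
u_g = −(1/(fρ)) ∂P/∂y,  v_g = (1/(fρ)) ∂P/∂x
u_g = −(1.6×10⁻³)/(−1.36×10⁻⁴ × 1.02) = 11.5 m/s;  v_g = (−0.87×10⁻³)/(−1.36×10⁻⁴ × 1.02) = 6.27 m/s
|V_g| = √(u_g² + v_g²) = 13.1 m/s

13.1 m/s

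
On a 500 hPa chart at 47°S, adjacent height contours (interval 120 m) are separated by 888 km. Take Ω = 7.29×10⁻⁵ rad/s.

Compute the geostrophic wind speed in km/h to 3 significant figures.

Coriolis parameter at 47°S:
f = 2Ω sin φ = 2 × 7.29×10⁻⁵ × sin 47° = 1.07×10⁻⁴ s⁻¹
Height gradient: |∂Z/∂n| = 120 m / 888000 m = 1.35×10⁻⁴
On a pressure surface, geostrophic balance gives V_g = (g/f)|∂Z/∂n|:
V_g = 9.81 × 1.35×10⁻⁴ / 1.07×10⁻⁴ = 12.4 m/s
Converting: 12.4 m/s × 3.6 = 44.8 km/h

44.8 km/h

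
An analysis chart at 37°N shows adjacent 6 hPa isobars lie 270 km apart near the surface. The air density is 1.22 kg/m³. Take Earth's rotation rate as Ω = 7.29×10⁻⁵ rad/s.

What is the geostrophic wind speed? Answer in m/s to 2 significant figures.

21 m/s

Coriolis parameter at 37°N:
f = 2Ω sin φ = 2 × 7.29×10⁻⁵ × sin 37° = 8.77×10⁻⁵ s⁻¹
Pressure gradient: |∂P/∂n| = 600 Pa / 270000 m = 2.22×10⁻³ Pa/m
Geostrophic balance (pressure-gradient force = Coriolis force):
V_g = (1/(fρ)) |∂P/∂n| = 2.22×10⁻³ / (8.77×10⁻⁵ × 1.22) = 20.8 m/s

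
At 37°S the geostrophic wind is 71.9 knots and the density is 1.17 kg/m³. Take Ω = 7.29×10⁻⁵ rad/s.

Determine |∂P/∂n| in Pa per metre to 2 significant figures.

3.8×10⁻³ Pa/m

Coriolis parameter at 37°S:
f = 2Ω sin φ = 2 × 7.29×10⁻⁵ × sin 37° = 8.77×10⁻⁵ s⁻¹
Wind speed in SI: 71.9 knots = 37.0 m/s
Geostrophic balance rearranged: |∂P/∂n| = f ρ V_g
|∂P/∂n| = 8.77×10⁻⁵ × 1.17 × 37.0 = 3.80×10⁻³ Pa/m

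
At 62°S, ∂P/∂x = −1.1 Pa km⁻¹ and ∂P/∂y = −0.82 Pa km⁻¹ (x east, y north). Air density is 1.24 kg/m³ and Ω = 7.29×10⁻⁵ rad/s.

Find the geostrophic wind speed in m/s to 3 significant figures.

8.59 m/s

Coriolis parameter at 62°S:
f = 2Ω sin φ = 2 × 7.29×10⁻⁵ × sin 62° = 1.29×10⁻⁴ s⁻¹
In the Southern Hemisphere f is negative: f = −1.29×10⁻⁴ s⁻¹.
Component geostrophic relations (x east, y north):
u_g = −(1/(fρ)) ∂P/∂y,  v_g = (1/(fρ)) ∂P/∂x
u_g = −(−0.82×10⁻³)/(−1.29×10⁻⁴ × 1.24) = −5.14 m/s;  v_g = (−1.1×10⁻³)/(−1.29×10⁻⁴ × 1.24) = 6.89 m/s
|V_g| = √(u_g² + v_g²) = 8.59 m/s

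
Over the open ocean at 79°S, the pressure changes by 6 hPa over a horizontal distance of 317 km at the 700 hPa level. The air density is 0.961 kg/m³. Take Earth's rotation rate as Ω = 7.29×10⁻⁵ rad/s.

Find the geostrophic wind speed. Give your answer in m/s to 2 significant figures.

Coriolis parameter at 79°S:
f = 2Ω sin φ = 2 × 7.29×10⁻⁵ × sin 79° = 1.43×10⁻⁴ s⁻¹
Pressure gradient: |∂P/∂n| = 600 Pa / 317000 m = 1.89×10⁻³ Pa/m
Geostrophic balance (pressure-gradient force = Coriolis force):
V_g = (1/(fρ)) |∂P/∂n| = 1.89×10⁻³ / (1.43×10⁻⁴ × 0.961) = 13.8 m/s

14 m/s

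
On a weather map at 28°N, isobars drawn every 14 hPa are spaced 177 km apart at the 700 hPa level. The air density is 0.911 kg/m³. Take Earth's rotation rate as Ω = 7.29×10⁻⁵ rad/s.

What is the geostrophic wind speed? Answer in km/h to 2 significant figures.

460 km/h

Coriolis parameter at 28°N:
f = 2Ω sin φ = 2 × 7.29×10⁻⁵ × sin 28° = 6.84×10⁻⁵ s⁻¹
Pressure gradient: |∂P/∂n| = 1400 Pa / 177000 m = 7.91×10⁻³ Pa/m
Geostrophic balance (pressure-gradient force = Coriolis force):
V_g = (1/(fρ)) |∂P/∂n| = 7.91×10⁻³ / (6.84×10⁻⁵ × 0.911) = 127 m/s
Converting: 127 m/s × 3.6 = 460 km/h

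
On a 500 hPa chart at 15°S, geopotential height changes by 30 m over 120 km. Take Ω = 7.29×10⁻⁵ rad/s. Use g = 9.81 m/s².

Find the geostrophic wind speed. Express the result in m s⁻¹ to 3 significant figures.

Coriolis parameter at 15°S:
f = 2Ω sin φ = 2 × 7.29×10⁻⁵ × sin 15° = 3.77×10⁻⁵ s⁻¹
Height gradient: |∂Z/∂n| = 30 m / 120000 m = 2.50×10⁻⁴
On a pressure surface, geostrophic balance gives V_g = (g/f)|∂Z/∂n|:
V_g = 9.81 × 2.50×10⁻⁴ / 3.77×10⁻⁵ = 65.0 m/s

65.0 m s⁻¹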